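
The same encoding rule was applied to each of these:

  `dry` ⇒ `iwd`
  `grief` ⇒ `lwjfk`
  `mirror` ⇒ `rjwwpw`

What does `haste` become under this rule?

Vowels shift forward by 1 and consonants shift forward by 5.
Applying it to haste: h(cons)+5=m, a(vowel)+1=b, s(cons)+5=x, t(cons)+5=y, e(vowel)+1=f.

mbxyf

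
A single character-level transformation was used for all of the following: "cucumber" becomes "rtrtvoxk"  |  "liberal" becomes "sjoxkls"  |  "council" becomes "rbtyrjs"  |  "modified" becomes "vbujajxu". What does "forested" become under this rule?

This is an affine cipher: with a=0,…,z=25, each position x becomes (3x+11) mod 26.
For forested: f(5)→3·5+11≡0=a; o(14)→3·14+11≡1=b; r(17)→3·17+11≡10=k; e(4)→3·4+11≡23=x; s(18)→3·18+11≡13=n; t(19)→3·19+11≡16=q; e(4)→3·4+11≡23=x; d(3)→3·3+11≡20=u (all mod 26).

abkxnqxu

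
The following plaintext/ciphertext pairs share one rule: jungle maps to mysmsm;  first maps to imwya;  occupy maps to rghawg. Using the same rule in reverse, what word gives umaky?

In jungle: j→m is +3, u→y is +4, n→s is +5, g→m is +6 — the shift increases by 1 each position. Each letter shifts forward by (position + 3), i.e. 3, 4, 5, … — the shift grows by one for each successive letter.
Reversing it on umaky: u−3=r, m−4=i, a−5=v, k−6=e, y−7=r.

river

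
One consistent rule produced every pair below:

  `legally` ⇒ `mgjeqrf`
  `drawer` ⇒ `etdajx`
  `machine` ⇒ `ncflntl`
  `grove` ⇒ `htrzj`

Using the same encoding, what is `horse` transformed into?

Letter i (0-indexed) is shifted by i+1, so successive shifts are 1, 2, 3, ….
For horse: h+1=i, o+2=q, r+3=u, s+4=w, e+5=j.

iquwj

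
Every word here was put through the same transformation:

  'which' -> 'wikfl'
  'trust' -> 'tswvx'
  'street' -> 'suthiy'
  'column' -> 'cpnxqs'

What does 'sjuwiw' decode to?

sister

In which: w→w is +0, h→i is +1, i→k is +2, c→f is +3 — the shift increases by 1 each position. Each letter shifts forward by its position index (0, 1, 2, …) — the shift grows by one for each successive letter.
Undoing it on sjuwiw: s−0=s, j−1=i, u−2=s, w−3=t, i−4=e, w−5=r.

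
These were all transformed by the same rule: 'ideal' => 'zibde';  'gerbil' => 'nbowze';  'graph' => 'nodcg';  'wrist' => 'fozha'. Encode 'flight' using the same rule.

i(8)→z(25) and d(3)→i(8) fit y≡19x+3 (mod 26); the inverse of 19 mod 26 is 11. Treating letters as 0–25, the rule is x ↦ 19x + 3 (mod 26).
For flight: f(5)→19·5+3≡20=u; l(11)→19·11+3≡4=e; i(8)→19·8+3≡25=z; g(6)→19·6+3≡13=n; h(7)→19·7+3≡6=g; t(19)→19·19+3≡0=a (all mod 26).

ueznga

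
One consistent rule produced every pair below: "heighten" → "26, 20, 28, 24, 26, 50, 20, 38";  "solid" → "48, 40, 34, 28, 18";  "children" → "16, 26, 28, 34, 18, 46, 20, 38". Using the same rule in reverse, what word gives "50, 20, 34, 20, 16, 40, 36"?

telecom

h(#8)→26 and e(#5)→20: differences scale by 2, so n = 2·pos + 10. Each letter becomes 2×(its alphabet position, a=1..z=26) + 10.
Decoding 50, 20, 34, 20, 16, 40, 36: 50→(50−10)÷2=20=t, 20→(20−10)÷2=5=e, 34→(34−10)÷2=12=l, 20→(20−10)÷2=5=e, 16→(16−10)÷2=3=c, 40→(40−10)÷2=15=o, 36→(36−10)÷2=13=m.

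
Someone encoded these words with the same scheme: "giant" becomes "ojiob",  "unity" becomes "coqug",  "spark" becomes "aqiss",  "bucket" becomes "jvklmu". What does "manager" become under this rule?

Shifts by position in giant: pos 0: g→o (+8), pos 1: i→j (+1), pos 2: a→i (+8), pos 3: n→o (+1) — repeating every 2. It's a Vigenère-style cipher with numeric key [8,1]: position i shifts by key[i mod 2].
Applying it to manager: m+8=u, a+1=b, n+8=v, a+1=b, g+8=o, e+1=f, r+8=z.

ubvbofz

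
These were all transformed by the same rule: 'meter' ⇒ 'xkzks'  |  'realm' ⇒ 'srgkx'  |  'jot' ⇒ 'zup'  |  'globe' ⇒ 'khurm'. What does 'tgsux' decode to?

roman

The output letters match the input read backwards, each shifted +6: meter reversed is retem. Read the word backwards and shift each letter +6.
Reversing it on tgsux: shift back: t−6=n, g−6=a, s−6=m, u−6=o, x−6=r → namor; then reverse → roman.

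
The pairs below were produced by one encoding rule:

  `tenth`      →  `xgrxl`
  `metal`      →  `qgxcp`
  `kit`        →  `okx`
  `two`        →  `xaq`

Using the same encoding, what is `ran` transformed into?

The shift depends on letter class: consonant t→x is +4, but vowel e→g is +2. The rule splits by letter class: vowels +2, consonants +4.
On ran: r(cons)+4=v, a(vowel)+2=c, n(cons)+4=r.

vcr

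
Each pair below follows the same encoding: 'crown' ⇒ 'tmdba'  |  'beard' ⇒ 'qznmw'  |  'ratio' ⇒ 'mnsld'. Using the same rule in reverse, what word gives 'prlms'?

skirt

c(2)→t(19) and r(17)→m(12) fit y≡3x+13 (mod 26); the inverse of 3 mod 26 is 9. This is an affine cipher: with a=0,…,z=25, each position x becomes (3x+13) mod 26.
Decoding prlms: p(15)→9·(15−13)≡18=s; r(17)→9·(17−13)≡10=k; l(11)→9·(11−13)≡8=i; m(12)→9·(12−13)≡17=r; s(18)→9·(18−13)≡19=t (all mod 26).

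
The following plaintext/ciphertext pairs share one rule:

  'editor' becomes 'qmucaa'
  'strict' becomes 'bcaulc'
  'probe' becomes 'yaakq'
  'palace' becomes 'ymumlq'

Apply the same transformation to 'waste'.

The shift depends on letter class: consonant d→m is +9, but vowel e→q is +12. The rule splits by letter class: vowels +12, consonants +9.
Applying it to waste: w(cons)+9=f, a(vowel)+12=m, s(cons)+9=b, t(cons)+9=c, e(vowel)+12=q.

fmbcq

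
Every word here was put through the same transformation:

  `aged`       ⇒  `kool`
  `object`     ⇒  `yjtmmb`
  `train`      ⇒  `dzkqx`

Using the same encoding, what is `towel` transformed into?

Shifts by position in aged: pos 0: a→k (+10), pos 1: g→o (+8), pos 2: e→o (+10), pos 3: d→l (+8) — repeating every 2. A repeating key of period 2 is used — shifts +10, +8 over and over.
For towel: t+10=d, o+8=w, w+10=g, e+8=m, l+10=v.

dwgmv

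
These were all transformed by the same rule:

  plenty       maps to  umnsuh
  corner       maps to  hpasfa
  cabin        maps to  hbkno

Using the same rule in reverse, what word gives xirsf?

shine

It's a Vigenère-style cipher with numeric key [5,1,9]: position i shifts by key[i mod 3].
Reversing it on xirsf: x−5=s, i−1=h, r−9=i, s−5=n, f−1=e.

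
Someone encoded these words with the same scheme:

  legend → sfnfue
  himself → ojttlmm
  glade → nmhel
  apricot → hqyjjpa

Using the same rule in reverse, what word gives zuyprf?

Shifts by position in legend: pos 0: l→s (+7), pos 1: e→f (+1), pos 2: g→n (+7), pos 3: e→f (+1) — repeating every 2. The shifts repeat in a cycle of length 2: positions 0,1,… shift by +7, +1, then the pattern repeats.
Undoing it on zuyprf: z−7=s, u−1=t, y−7=r, p−1=o, r−7=k, f−1=e.

stroke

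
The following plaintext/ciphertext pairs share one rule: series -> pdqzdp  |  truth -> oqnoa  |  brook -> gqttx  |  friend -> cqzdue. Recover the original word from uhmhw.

naval

Each letter's alphabet position (a=0..z=25) is mapped through 25·x+7 mod 26 — an affine cipher.
Decoding uhmhw: u(20)→25·(20−7)≡13=n; h(7)→25·(7−7)≡0=a; m(12)→25·(12−7)≡21=v; h(7)→25·(7−7)≡0=a; w(22)→25·(22−7)≡11=l (all mod 26).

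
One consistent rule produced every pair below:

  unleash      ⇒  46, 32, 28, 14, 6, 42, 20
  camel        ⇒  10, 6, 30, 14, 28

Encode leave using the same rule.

28, 14, 6, 48, 14

u(#21)→46 and n(#14)→32: differences scale by 2, so n = 2·pos + 4. With a=1..z=26, the number is 2·pos + 4.
For leave: l=12→28, e=5→14, a=1→6, v=22→48, e=5→14.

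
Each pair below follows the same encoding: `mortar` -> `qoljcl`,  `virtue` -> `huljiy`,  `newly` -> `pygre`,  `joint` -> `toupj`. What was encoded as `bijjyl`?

butter

m(12)→q(16) and o(14)→o(14) fit y≡25x+2 (mod 26); the inverse of 25 mod 26 is 25. Treating letters as 0–25, the rule is x ↦ 25x + 2 (mod 26).
Undoing it on bijjyl: b(1)→25·(1−2)≡1=b; i(8)→25·(8−2)≡20=u; j(9)→25·(9−2)≡19=t; j(9)→25·(9−2)≡19=t; y(24)→25·(24−2)≡4=e; l(11)→25·(11−2)≡17=r (all mod 26).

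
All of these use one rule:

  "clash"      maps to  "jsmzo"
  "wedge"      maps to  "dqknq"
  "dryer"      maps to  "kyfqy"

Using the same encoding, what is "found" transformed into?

maguk

The shift depends on letter class: consonant c→j is +7, but vowel a→m is +12. The rule splits by letter class: vowels +12, consonants +7.
For found: f(cons)+7=m, o(vowel)+12=a, u(vowel)+12=g, n(cons)+7=u, d(cons)+7=k.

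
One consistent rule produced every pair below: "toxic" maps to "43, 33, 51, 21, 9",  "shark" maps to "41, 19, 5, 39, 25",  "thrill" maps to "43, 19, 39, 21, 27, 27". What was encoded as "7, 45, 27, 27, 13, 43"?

bullet

Each letter becomes 2×(its alphabet position, a=1..z=26) + 3.
Decoding 7, 45, 27, 27, 13, 43: 7→(7−3)÷2=2=b, 45→(45−3)÷2=21=u, 27→(27−3)÷2=12=l, 27→(27−3)÷2=12=l, 13→(13−3)÷2=5=e, 43→(43−3)÷2=20=t.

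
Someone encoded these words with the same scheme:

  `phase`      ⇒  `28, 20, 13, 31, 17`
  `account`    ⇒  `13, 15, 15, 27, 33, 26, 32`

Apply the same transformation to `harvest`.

p is letter #16 and maps to 28: an offset of 12. Letters become their 1-based position plus 12 (so a→13, b→14, …).
Applying it to harvest: h=8→20, a=1→13, r=18→30, v=22→34, e=5→17, s=19→31, t=20→32.

20, 13, 30, 34, 17, 31, 32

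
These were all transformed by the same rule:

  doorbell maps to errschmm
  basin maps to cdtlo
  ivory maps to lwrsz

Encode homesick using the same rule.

irnhtldl

The rule splits by letter class: vowels +3, consonants +1.
For homesick: h(cons)+1=i, o(vowel)+3=r, m(cons)+1=n, e(vowel)+3=h, s(cons)+1=t, i(vowel)+3=l, c(cons)+1=d, k(cons)+1=l.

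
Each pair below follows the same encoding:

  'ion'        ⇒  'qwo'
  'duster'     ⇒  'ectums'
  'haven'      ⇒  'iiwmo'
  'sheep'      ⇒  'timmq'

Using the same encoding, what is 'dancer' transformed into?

eiodms

The shift depends on letter class: consonant n→o is +1, but vowel i→q is +8. Vowels shift forward by 8 and consonants shift forward by 1.
For dancer: d(cons)+1=e, a(vowel)+8=i, n(cons)+1=o, c(cons)+1=d, e(vowel)+8=m, r(cons)+1=s.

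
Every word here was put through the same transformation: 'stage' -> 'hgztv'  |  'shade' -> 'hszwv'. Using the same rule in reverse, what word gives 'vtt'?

egg

Each pair mirrors across the alphabet (s↔h, t↔g, a↔z): positions sum to 25. Letters are reflected about the middle of the alphabet (position → 25−position): Atbash.
Undoing it on vtt: v↔e, t↔g, t↔g.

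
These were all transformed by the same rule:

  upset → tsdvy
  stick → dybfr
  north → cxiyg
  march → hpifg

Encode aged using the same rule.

This is an affine cipher: with a=0,…,z=25, each position x becomes (21x+15) mod 26.
Applying it to aged: a(0)→21·0+15≡15=p; g(6)→21·6+15≡11=l; e(4)→21·4+15≡21=v; d(3)→21·3+15≡0=a (all mod 26).

plva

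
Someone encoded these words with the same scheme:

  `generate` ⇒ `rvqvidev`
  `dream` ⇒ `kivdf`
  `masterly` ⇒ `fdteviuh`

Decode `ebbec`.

g(6)→r(17) and e(4)→v(21) fit y≡11x+3 (mod 26); the inverse of 11 mod 26 is 19. This is an affine cipher: with a=0,…,z=25, each position x becomes (11x+3) mod 26.
Reversing it on ebbec: e(4)→19·(4−3)≡19=t; b(1)→19·(1−3)≡14=o; b(1)→19·(1−3)≡14=o; e(4)→19·(4−3)≡19=t; c(2)→19·(2−3)≡7=h (all mod 26).

tooth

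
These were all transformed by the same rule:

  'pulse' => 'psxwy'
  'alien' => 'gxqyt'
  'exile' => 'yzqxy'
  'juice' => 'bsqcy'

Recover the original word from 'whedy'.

p(15)→p(15) and u(20)→s(18) fit y≡11x+6 (mod 26); the inverse of 11 mod 26 is 19. Treating letters as 0–25, the rule is x ↦ 11x + 6 (mod 26).
Reversing it on whedy: w(22)→19·(22−6)≡18=s; h(7)→19·(7−6)≡19=t; e(4)→19·(4−6)≡14=o; d(3)→19·(3−6)≡21=v; y(24)→19·(24−6)≡4=e (all mod 26).

stove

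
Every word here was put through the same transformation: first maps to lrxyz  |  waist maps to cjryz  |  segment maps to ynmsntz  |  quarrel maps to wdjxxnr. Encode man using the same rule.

sjt

The rule splits by letter class: vowels +9, consonants +6.
Applying it to man: m(cons)+6=s, a(vowel)+9=j, n(cons)+6=t.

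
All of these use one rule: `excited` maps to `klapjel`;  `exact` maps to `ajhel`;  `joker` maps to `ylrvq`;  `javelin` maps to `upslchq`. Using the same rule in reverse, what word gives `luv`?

The word is reversed, then every letter is shifted forward by 7.
Undoing it on luv: shift back: l−7=e, u−7=n, v−7=o → eno; then reverse → one.

one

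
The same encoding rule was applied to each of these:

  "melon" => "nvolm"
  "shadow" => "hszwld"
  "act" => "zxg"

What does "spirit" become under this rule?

Each pair mirrors across the alphabet (m↔n, e↔v, l↔o): positions sum to 25. Letters are reflected about the middle of the alphabet (position → 25−position): Atbash.
Applying it to spirit: s↔h, p↔k, i↔r, r↔i, i↔r, t↔g.

hkrirg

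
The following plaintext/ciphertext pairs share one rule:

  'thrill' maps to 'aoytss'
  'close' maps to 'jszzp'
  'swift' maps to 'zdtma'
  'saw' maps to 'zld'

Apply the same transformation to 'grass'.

nylzz

The shift depends on letter class: consonant t→a is +7, but vowel i→t is +11. Two shifts are in play — +11 for a/e/i/o/u, +7 for every other letter.
For grass: g(cons)+7=n, r(cons)+7=y, a(vowel)+11=l, s(cons)+7=z, s(cons)+7=z.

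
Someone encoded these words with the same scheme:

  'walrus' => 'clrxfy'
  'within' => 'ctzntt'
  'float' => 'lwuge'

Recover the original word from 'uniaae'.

occupy

A repeating key of period 3 is used — shifts +6, +11, +6 over and over.
Decoding uniaae: u−6=o, n−11=c, i−6=c, a−6=u, a−11=p, e−6=y.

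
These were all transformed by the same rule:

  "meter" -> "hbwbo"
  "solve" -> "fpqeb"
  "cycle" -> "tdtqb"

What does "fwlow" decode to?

m(12)→h(7) and e(4)→b(1) fit y≡17x+11 (mod 26); the inverse of 17 mod 26 is 23. Each letter's alphabet position (a=0..z=25) is mapped through 17·x+11 mod 26 — an affine cipher.
Reversing it on fwlow: f(5)→23·(5−11)≡18=s; w(22)→23·(22−11)≡19=t; l(11)→23·(11−11)≡0=a; o(14)→23·(14−11)≡17=r; w(22)→23·(22−11)≡19=t (all mod 26).

start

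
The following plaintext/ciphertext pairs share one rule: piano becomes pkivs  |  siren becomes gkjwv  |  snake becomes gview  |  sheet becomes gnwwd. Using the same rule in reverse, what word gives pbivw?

Each letter's alphabet position (a=0..z=25) is mapped through 23·x+8 mod 26 — an affine cipher.
Undoing it on pbivw: p(15)→17·(15−8)≡15=p; b(1)→17·(1−8)≡11=l; i(8)→17·(8−8)≡0=a; v(21)→17·(21−8)≡13=n; w(22)→17·(22−8)≡4=e (all mod 26).

plane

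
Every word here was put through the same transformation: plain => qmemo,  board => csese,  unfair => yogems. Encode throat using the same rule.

Two shifts are in play — +4 for a/e/i/o/u, +1 for every other letter.
Applying it to throat: t(cons)+1=u, h(cons)+1=i, r(cons)+1=s, o(vowel)+4=s, a(vowel)+4=e, t(cons)+1=u.

uisseu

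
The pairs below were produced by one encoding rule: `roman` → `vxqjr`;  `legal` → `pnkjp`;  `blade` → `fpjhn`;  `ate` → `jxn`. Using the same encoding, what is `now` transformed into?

rxa

The shift depends on letter class: consonant r→v is +4, but vowel o→x is +9. The rule splits by letter class: vowels +9, consonants +4.
For now: n(cons)+4=r, o(vowel)+9=x, w(cons)+4=a.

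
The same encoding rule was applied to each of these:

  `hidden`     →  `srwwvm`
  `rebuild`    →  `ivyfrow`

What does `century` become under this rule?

xvmgfib

Each pair mirrors across the alphabet (h↔s, i↔r, d↔w): positions sum to 25. Each letter is replaced by its mirror in the alphabet: a↔z, b↔y, c↔x, and so on (the Atbash cipher).
For century: c↔x, e↔v, n↔m, t↔g, u↔f, r↔i, y↔b.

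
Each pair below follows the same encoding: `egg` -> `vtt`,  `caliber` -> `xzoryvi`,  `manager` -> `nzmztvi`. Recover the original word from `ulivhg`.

Each pair mirrors across the alphabet (e↔v, g↔t, g↔t): positions sum to 25. Letters are reflected about the middle of the alphabet (position → 25−position): Atbash.
Decoding ulivhg: u↔f, l↔o, i↔r, v↔e, h↔s, g↔t.

forest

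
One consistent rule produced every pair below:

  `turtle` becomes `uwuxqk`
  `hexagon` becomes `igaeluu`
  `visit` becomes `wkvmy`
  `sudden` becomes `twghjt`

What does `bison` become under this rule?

ckvss

The shift increases by 1 at each position, starting from +1: 1, 2, 3, ….
For bison: b+1=c, i+2=k, s+3=v, o+4=s, n+5=s.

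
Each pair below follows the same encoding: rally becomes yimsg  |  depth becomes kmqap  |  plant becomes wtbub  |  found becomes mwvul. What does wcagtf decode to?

puzzle

It's a Vigenère-style cipher with numeric key [7,8,1]: position i shifts by key[i mod 3].
Decoding wcagtf: w−7=p, c−8=u, a−1=z, g−7=z, t−8=l, f−1=e.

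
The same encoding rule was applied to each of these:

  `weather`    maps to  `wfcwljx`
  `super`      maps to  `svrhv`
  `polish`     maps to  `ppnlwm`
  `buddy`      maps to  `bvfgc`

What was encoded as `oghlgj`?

office

In weather: w→w is +0, e→f is +1, a→c is +2, t→w is +3 — the shift increases by 1 each position. Each letter shifts forward by its position index (0, 1, 2, …) — the shift grows by one for each successive letter.
Undoing it on oghlgj: o−0=o, g−1=f, h−2=f, l−3=i, g−4=c, j−5=e.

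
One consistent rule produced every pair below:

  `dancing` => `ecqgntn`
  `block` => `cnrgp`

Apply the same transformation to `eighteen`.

In dancing: d→e is +1, a→c is +2, n→q is +3, c→g is +4 — the shift increases by 1 each position. Letter i (0-indexed) is shifted by i+1, so successive shifts are 1, 2, 3, ….
For eighteen: e+1=f, i+2=k, g+3=j, h+4=l, t+5=y, e+6=k, e+7=l, n+8=v.

fkjlyklv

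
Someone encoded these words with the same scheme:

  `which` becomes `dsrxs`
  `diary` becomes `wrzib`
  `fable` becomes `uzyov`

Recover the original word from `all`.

zoo

Each pair mirrors across the alphabet (w↔d, h↔s, i↔r): positions sum to 25. Letters are reflected about the middle of the alphabet (position → 25−position): Atbash.
Reversing it on all: a↔z, l↔o, l↔o.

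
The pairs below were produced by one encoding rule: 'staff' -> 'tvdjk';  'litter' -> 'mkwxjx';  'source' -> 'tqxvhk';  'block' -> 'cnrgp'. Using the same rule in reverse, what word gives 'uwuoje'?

In staff: s→t is +1, t→v is +2, a→d is +3, f→j is +4 — the shift increases by 1 each position. Each letter shifts forward by (position + 1), i.e. 1, 2, 3, … — the shift grows by one for each successive letter.
Undoing it on uwuoje: u−1=t, w−2=u, u−3=r, o−4=k, j−5=e, e−6=y.

turkey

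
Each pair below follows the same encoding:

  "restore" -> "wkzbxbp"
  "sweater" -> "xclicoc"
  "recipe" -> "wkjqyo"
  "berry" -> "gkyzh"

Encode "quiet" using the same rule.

vapmc

In restore: r→w is +5, e→k is +6, s→z is +7, t→b is +8 — the shift increases by 1 each position. Each letter shifts forward by (position + 5), i.e. 5, 6, 7, … — the shift grows by one for each successive letter.
On quiet: q+5=v, u+6=a, i+7=p, e+8=m, t+9=c.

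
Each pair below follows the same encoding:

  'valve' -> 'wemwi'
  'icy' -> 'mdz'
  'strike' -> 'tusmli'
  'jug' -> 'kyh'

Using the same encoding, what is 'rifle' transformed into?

smgmi

The shift depends on letter class: consonant v→w is +1, but vowel a→e is +4. The rule splits by letter class: vowels +4, consonants +1.
On rifle: r(cons)+1=s, i(vowel)+4=m, f(cons)+1=g, l(cons)+1=m, e(vowel)+4=i.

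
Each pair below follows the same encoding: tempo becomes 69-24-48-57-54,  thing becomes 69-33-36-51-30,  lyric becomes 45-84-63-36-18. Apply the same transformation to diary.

t(#20)→69 and e(#5)→24: differences scale by 3, so n = 3·pos + 9. With a=1..z=26, the number is 3·pos + 9.
For diary: d=4→21, i=9→36, a=1→12, r=18→63, y=25→84.

21-36-12-63-84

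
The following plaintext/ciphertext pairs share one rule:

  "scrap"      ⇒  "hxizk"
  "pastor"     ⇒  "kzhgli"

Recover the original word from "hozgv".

slate

Each pair mirrors across the alphabet (s↔h, c↔x, r↔i): positions sum to 25. Letters are reflected about the middle of the alphabet (position → 25−position): Atbash.
Reversing it on hozgv: h↔s, o↔l, z↔a, g↔t, v↔e.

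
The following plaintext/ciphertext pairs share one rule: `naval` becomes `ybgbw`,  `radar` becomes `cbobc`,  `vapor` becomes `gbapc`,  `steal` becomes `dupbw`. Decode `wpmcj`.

lobby

It's a Vigenère-style cipher with numeric key [11,1]: position i shifts by key[i mod 2].
Undoing it on wpmcj: w−11=l, p−1=o, m−11=b, c−1=b, j−11=y.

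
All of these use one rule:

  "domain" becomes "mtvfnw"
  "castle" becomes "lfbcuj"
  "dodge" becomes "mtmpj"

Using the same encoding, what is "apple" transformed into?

The shift depends on letter class: consonant d→m is +9, but vowel o→t is +5. The rule splits by letter class: vowels +5, consonants +9.
On apple: a(vowel)+5=f, p(cons)+9=y, p(cons)+9=y, l(cons)+9=u, e(vowel)+5=j.

fyyuj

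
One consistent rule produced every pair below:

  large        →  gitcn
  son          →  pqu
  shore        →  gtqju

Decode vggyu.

sweet

The output letters match the input read backwards, each shifted +2: large reversed is egral. The word is reversed, then every letter is shifted forward by 2.
Reversing it on vggyu: shift back: v−2=t, g−2=e, g−2=e, y−2=w, u−2=s → teews; then reverse → sweet.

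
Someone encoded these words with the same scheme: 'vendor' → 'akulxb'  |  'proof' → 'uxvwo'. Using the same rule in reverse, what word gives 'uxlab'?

Letter i (0-indexed) is shifted by i+5, so successive shifts are 5, 6, 7, ….
Undoing it on uxlab: u−5=p, x−6=r, l−7=e, a−8=s, b−9=s.

press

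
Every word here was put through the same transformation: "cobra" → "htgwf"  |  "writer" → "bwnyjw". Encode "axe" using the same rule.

fcj

Compare letters: c→h is +5, o→t is +5, b→g is +5 — a constant shift. Every letter moves 5 places later in the alphabet, wrapping around z→a.
On axe: a+5=f, x+5=c, e+5=j.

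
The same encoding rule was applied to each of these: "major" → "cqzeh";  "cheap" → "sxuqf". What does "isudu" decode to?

scene

Compare letters: m→c is +16, a→q is +16, j→z is +16 — a constant shift. This is a Caesar cipher with shift 16.
Decoding isudu: i−16=s, s−16=c, u−16=e, d−16=n, u−16=e.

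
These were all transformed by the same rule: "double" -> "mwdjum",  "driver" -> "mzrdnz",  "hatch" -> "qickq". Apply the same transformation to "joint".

It's a Vigenère-style cipher with numeric key [9,8]: position i shifts by key[i mod 2].
For joint: j+9=s, o+8=w, i+9=r, n+8=v, t+9=c.

swrvc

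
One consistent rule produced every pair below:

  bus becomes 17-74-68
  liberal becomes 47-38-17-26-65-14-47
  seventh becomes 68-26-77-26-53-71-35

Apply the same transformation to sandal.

68-14-53-23-14-47

b(#2)→17 and u(#21)→74: differences scale by 3, so n = 3·pos + 11. Each letter becomes 3×(its alphabet position, a=1..z=26) + 11.
Applying it to sandal: s=19→68, a=1→14, n=14→53, d=4→23, a=1→14, l=12→47.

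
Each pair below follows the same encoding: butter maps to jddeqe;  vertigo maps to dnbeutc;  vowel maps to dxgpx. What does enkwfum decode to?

wealthy

The shift increases by 1 at each position, starting from +8: 8, 9, 10, ….
Decoding enkwfum: e−8=w, n−9=e, k−10=a, w−11=l, f−12=t, u−13=h, m−14=y.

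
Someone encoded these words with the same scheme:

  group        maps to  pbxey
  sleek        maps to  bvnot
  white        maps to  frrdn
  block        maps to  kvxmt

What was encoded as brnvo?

Shifts by position in group: pos 0: g→p (+9), pos 1: r→b (+10), pos 2: o→x (+9), pos 3: u→e (+10) — repeating every 2. The shifts repeat in a cycle of length 2: positions 0,1,… shift by +9, +10, then the pattern repeats.
Undoing it on brnvo: b−9=s, r−10=h, n−9=e, v−10=l, o−9=f.

shelf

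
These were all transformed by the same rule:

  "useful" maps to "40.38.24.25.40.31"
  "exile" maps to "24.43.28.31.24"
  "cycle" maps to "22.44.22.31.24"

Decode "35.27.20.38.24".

phase

u is letter #21 and maps to 40: an offset of 19. The number is (letter's place in the alphabet, a=1) + 19.
Decoding 35.27.20.38.24: 35→(35−19)÷1=16=p, 27→(27−19)÷1=8=h, 20→(20−19)÷1=1=a, 38→(38−19)÷1=19=s, 24→(24−19)÷1=5=e.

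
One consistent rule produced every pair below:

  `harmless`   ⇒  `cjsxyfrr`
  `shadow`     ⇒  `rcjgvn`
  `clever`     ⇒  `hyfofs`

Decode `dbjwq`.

h(7)→c(2) and a(0)→j(9) fit y≡25x+9 (mod 26); the inverse of 25 mod 26 is 25. This is an affine cipher: with a=0,…,z=25, each position x becomes (25x+9) mod 26.
Undoing it on dbjwq: d(3)→25·(3−9)≡6=g; b(1)→25·(1−9)≡8=i; j(9)→25·(9−9)≡0=a; w(22)→25·(22−9)≡13=n; q(16)→25·(16−9)≡19=t (all mod 26).

giant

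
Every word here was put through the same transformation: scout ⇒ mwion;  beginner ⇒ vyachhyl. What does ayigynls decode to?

Compare letters: s→m is +20, c→w is +20, o→i is +20 — a constant shift. This is a Caesar cipher with shift 20.
Decoding ayigynls: a−20=g, y−20=e, i−20=o, g−20=m, y−20=e, n−20=t, l−20=r, s−20=y.

geometry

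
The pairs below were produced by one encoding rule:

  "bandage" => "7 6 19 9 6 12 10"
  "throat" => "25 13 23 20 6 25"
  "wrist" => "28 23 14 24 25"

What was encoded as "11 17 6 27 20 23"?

b is letter #2 and maps to 7: an offset of 5. Letters become their 1-based position plus 5 (so a→6, b→7, …).
Decoding 11 17 6 27 20 23: 11→(11−5)÷1=6=f, 17→(17−5)÷1=12=l, 6→(6−5)÷1=1=a, 27→(27−5)÷1=22=v, 20→(20−5)÷1=15=o, 23→(23−5)÷1=18=r.

flavor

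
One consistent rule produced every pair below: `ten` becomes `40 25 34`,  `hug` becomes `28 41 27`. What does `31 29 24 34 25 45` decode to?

t is letter #20 and maps to 40: an offset of 20. Letters become their 1-based position plus 20 (so a→21, b→22, …).
Reversing it on 31 29 24 34 25 45: 31→(31−20)÷1=11=k, 29→(29−20)÷1=9=i, 24→(24−20)÷1=4=d, 34→(34−20)÷1=14=n, 25→(25−20)÷1=5=e, 45→(45−20)÷1=25=y.

kidney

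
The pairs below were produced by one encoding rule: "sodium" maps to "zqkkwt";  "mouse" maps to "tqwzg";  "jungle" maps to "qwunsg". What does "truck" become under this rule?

aywjr

The shift depends on letter class: consonant s→z is +7, but vowel o→q is +2. Vowels shift forward by 2 and consonants shift forward by 7.
On truck: t(cons)+7=a, r(cons)+7=y, u(vowel)+2=w, c(cons)+7=j, k(cons)+7=r.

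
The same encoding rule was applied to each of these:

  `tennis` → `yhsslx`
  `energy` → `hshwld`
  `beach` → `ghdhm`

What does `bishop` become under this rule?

The shift depends on letter class: consonant t→y is +5, but vowel e→h is +3. Vowels shift forward by 3 and consonants shift forward by 5.
On bishop: b(cons)+5=g, i(vowel)+3=l, s(cons)+5=x, h(cons)+5=m, o(vowel)+3=r, p(cons)+5=u.

glxmru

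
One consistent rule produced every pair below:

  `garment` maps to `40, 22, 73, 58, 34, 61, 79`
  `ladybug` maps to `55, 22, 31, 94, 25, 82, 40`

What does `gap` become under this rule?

40, 22, 67

g(#7)→40 and a(#1)→22: differences scale by 3, so n = 3·pos + 19. With a=1..z=26, the number is 3·pos + 19.
Applying it to gap: g=7→40, a=1→22, p=16→67.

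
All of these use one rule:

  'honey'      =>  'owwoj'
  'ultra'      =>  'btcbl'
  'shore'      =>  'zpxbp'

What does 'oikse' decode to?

habit

In honey: h→o is +7, o→w is +8, n→w is +9, e→o is +10 — the shift increases by 1 each position. Letter i (0-indexed) is shifted by i+7, so successive shifts are 7, 8, 9, ….
Decoding oikse: o−7=h, i−8=a, k−9=b, s−10=i, e−11=t.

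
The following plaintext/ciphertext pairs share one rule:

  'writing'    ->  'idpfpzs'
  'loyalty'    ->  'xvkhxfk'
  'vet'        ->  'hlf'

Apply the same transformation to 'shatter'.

ethffld

The shift depends on letter class: consonant w→i is +12, but vowel i→p is +7. Vowels shift forward by 7 and consonants shift forward by 12.
For shatter: s(cons)+12=e, h(cons)+12=t, a(vowel)+7=h, t(cons)+12=f, t(cons)+12=f, e(vowel)+7=l, r(cons)+12=d.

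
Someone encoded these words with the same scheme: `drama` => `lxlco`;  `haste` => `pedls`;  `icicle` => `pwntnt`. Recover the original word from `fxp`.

emu

Two steps: reverse the string, then apply a Caesar shift of +11.
Undoing it on fxp: shift back: f−11=u, x−11=m, p−11=e → ume; then reverse → emu.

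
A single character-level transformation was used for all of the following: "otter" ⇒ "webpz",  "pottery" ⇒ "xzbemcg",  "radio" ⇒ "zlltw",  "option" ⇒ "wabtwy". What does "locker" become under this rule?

tzkvmc

Shifts by position in otter: pos 0: o→w (+8), pos 1: t→e (+11), pos 2: t→b (+8), pos 3: e→p (+11) — repeating every 2. A repeating key of period 2 is used — shifts +8, +11 over and over.
Applying it to locker: l+8=t, o+11=z, c+8=k, k+11=v, e+8=m, r+11=c.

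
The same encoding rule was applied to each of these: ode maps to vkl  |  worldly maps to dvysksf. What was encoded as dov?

who

Compare letters: o→v is +7, d→k is +7, e→l is +7 — a constant shift. Every letter moves 7 places later in the alphabet, wrapping around z→a.
Undoing it on dov: d−7=w, o−7=h, v−7=o.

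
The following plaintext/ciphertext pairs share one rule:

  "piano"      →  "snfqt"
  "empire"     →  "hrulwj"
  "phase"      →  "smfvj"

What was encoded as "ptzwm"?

mouth

Shifts by position in piano: pos 0: p→s (+3), pos 1: i→n (+5), pos 2: a→f (+5), pos 3: n→q (+3), pos 4: o→t (+5) — repeating every 3. It's a Vigenère-style cipher with numeric key [3,5,5]: position i shifts by key[i mod 3].
Undoing it on ptzwm: p−3=m, t−5=o, z−5=u, w−3=t, m−5=h.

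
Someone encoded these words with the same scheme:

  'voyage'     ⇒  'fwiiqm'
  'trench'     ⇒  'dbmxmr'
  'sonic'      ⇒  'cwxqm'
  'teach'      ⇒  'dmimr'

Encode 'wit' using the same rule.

gqd

The shift depends on letter class: consonant v→f is +10, but vowel o→w is +8. The rule splits by letter class: vowels +8, consonants +10.
Applying it to wit: w(cons)+10=g, i(vowel)+8=q, t(cons)+10=d.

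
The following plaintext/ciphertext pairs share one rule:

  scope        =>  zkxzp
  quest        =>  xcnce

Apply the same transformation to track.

In scope: s→z is +7, c→k is +8, o→x is +9, p→z is +10 — the shift increases by 1 each position. Letter i (0-indexed) is shifted by i+7, so successive shifts are 7, 8, 9, ….
For track: t+7=a, r+8=z, a+9=j, c+10=m, k+11=v.

azjmv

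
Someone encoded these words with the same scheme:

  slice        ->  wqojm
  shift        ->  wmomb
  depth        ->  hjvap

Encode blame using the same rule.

fqgtm

In slice: s→w is +4, l→q is +5, i→o is +6, c→j is +7 — the shift increases by 1 each position. Each letter shifts forward by (position + 4), i.e. 4, 5, 6, … — the shift grows by one for each successive letter.
On blame: b+4=f, l+5=q, a+6=g, m+7=t, e+8=m.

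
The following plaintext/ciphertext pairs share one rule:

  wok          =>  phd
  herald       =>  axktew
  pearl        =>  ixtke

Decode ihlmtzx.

postage

Every letter moves 19 places later in the alphabet, wrapping around z→a.
Reversing it on ihlmtzx: i−19=p, h−19=o, l−19=s, m−19=t, t−19=a, z−19=g, x−19=e.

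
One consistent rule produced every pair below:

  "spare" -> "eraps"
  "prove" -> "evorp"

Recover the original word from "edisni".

The output letters match the input read backwards: spare reversed is eraps. The word is simply reversed.
Reversing it on edisni: then reverse → inside.

inside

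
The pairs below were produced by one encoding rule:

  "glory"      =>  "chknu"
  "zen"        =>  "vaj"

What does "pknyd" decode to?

torch

Compare letters: g→c is +22, l→h is +22, o→k is +22 — a constant shift. It's a constant shift of +22 (ROT22).
Undoing it on pknyd: p−22=t, k−22=o, n−22=r, y−22=c, d−22=h.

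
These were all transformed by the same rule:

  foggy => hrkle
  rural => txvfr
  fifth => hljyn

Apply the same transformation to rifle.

tljqk

In foggy: f→h is +2, o→r is +3, g→k is +4, g→l is +5 — the shift increases by 1 each position. The shift increases by 1 at each position, starting from +2: 2, 3, 4, ….
For rifle: r+2=t, i+3=l, f+4=j, l+5=q, e+6=k.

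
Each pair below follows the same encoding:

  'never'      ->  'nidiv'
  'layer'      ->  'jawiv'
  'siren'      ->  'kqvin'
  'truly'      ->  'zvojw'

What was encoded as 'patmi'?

n(13)→n(13) and e(4)→i(8) fit y≡15x+0 (mod 26); the inverse of 15 mod 26 is 7. This is an affine cipher: with a=0,…,z=25, each position x becomes (15x+0) mod 26.
Decoding patmi: p(15)→7·(15−0)≡1=b; a(0)→7·(0−0)≡0=a; t(19)→7·(19−0)≡3=d; m(12)→7·(12−0)≡6=g; i(8)→7·(8−0)≡4=e (all mod 26).

badge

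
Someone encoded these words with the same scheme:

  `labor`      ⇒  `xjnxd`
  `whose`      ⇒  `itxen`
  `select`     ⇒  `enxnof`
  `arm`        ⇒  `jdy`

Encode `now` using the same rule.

zxi

The shift depends on letter class: consonant l→x is +12, but vowel a→j is +9. Vowels shift forward by 9 and consonants shift forward by 12.
On now: n(cons)+12=z, o(vowel)+9=x, w(cons)+12=i.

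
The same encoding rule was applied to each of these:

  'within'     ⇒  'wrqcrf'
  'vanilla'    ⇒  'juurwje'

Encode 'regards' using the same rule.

Two steps: reverse the string, then apply a Caesar shift of +9.
For regards: reverse → sdrager; then shift: s+9=b, d+9=m, r+9=a, a+9=j, g+9=p, e+9=n, r+9=a.

bmajpna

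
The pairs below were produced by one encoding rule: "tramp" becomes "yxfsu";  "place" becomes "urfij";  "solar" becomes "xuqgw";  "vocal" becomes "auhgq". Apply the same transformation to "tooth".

It's a Vigenère-style cipher with numeric key [5,6]: position i shifts by key[i mod 2].
For tooth: t+5=y, o+6=u, o+5=t, t+6=z, h+5=m.

yutzm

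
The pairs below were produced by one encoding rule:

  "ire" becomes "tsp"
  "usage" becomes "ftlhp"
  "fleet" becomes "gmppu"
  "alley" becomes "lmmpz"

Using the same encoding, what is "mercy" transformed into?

The shift depends on letter class: consonant r→s is +1, but vowel i→t is +11. Two shifts are in play — +11 for a/e/i/o/u, +1 for every other letter.
Applying it to mercy: m(cons)+1=n, e(vowel)+11=p, r(cons)+1=s, c(cons)+1=d, y(cons)+1=z.

npsdz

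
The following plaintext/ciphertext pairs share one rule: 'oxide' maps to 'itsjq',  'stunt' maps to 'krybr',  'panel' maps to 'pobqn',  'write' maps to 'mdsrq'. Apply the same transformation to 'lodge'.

nijeq

Treating letters as 0–25, the rule is x ↦ 7x + 14 (mod 26).
Applying it to lodge: l(11)→7·11+14≡13=n; o(14)→7·14+14≡8=i; d(3)→7·3+14≡9=j; g(6)→7·6+14≡4=e; e(4)→7·4+14≡16=q (all mod 26).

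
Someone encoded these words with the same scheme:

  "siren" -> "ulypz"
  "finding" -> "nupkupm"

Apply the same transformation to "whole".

lsvod

The output letters match the input read backwards, each shifted +7: siren reversed is neris. Two steps: reverse the string, then apply a Caesar shift of +7.
Applying it to whole: reverse → elohw; then shift: e+7=l, l+7=s, o+7=v, h+7=o, w+7=d.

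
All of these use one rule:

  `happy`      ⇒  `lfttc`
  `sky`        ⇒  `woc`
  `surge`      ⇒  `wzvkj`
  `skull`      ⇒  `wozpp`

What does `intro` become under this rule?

Two shifts are in play — +5 for a/e/i/o/u, +4 for every other letter.
On intro: i(vowel)+5=n, n(cons)+4=r, t(cons)+4=x, r(cons)+4=v, o(vowel)+5=t.

nrxvt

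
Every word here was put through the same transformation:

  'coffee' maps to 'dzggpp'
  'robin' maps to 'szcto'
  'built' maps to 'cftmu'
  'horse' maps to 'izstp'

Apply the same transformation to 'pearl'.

The shift depends on letter class: consonant c→d is +1, but vowel o→z is +11. The rule splits by letter class: vowels +11, consonants +1.
Applying it to pearl: p(cons)+1=q, e(vowel)+11=p, a(vowel)+11=l, r(cons)+1=s, l(cons)+1=m.

qplsm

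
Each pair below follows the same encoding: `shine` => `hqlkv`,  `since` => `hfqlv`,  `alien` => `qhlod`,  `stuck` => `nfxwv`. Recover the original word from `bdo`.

The output letters match the input read backwards, each shifted +3: shine reversed is enihs. The word is reversed, then every letter is shifted forward by 3.
Reversing it on bdo: shift back: b−3=y, d−3=a, o−3=l → yal; then reverse → lay.

lay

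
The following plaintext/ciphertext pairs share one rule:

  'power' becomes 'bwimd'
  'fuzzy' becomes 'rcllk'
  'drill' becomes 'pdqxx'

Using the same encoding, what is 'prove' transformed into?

bdwhm

The shift depends on letter class: consonant p→b is +12, but vowel o→w is +8. Two shifts are in play — +8 for a/e/i/o/u, +12 for every other letter.
For prove: p(cons)+12=b, r(cons)+12=d, o(vowel)+8=w, v(cons)+12=h, e(vowel)+8=m.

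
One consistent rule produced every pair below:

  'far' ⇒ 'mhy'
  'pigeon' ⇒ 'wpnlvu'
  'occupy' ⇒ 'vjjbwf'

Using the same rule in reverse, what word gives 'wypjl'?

This is a Caesar cipher with shift 7.
Reversing it on wypjl: w−7=p, y−7=r, p−7=i, j−7=c, l−7=e.

price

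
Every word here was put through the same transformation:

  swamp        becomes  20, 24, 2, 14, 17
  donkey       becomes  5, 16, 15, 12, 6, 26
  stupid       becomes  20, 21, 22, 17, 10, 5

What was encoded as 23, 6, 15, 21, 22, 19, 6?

venture

s is letter #19 and maps to 20: an offset of 1. The number is (letter's place in the alphabet, a=1) + 1.
Reversing it on 23, 6, 15, 21, 22, 19, 6: 23→(23−1)÷1=22=v, 6→(6−1)÷1=5=e, 15→(15−1)÷1=14=n, 21→(21−1)÷1=20=t, 22→(22−1)÷1=21=u, 19→(19−1)÷1=18=r, 6→(6−1)÷1=5=e.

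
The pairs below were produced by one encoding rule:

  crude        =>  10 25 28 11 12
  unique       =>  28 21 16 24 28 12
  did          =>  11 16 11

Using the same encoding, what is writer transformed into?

30 25 16 27 12 25

Each letter is replaced by its alphabet position (a=1..z=26) + 7.
On writer: w=23→30, r=18→25, i=9→16, t=20→27, e=5→12, r=18→25.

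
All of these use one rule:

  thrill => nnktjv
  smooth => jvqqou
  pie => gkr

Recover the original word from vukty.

The output letters match the input read backwards, each shifted +2: thrill reversed is llirht. Two steps: reverse the string, then apply a Caesar shift of +2.
Reversing it on vukty: shift back: v−2=t, u−2=s, k−2=i, t−2=r, y−2=w → tsirw; then reverse → wrist.

wrist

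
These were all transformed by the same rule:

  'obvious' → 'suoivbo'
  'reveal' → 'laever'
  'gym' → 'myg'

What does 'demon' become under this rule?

The output letters match the input read backwards: obvious reversed is suoivbo. It's just the letters in reverse order.
On demon: reverse → nomed.

nomed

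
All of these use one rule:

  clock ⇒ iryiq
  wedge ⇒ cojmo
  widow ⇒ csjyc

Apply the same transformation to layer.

rkeox

The shift depends on letter class: consonant c→i is +6, but vowel o→y is +10. The rule splits by letter class: vowels +10, consonants +6.
For layer: l(cons)+6=r, a(vowel)+10=k, y(cons)+6=e, e(vowel)+10=o, r(cons)+6=x.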